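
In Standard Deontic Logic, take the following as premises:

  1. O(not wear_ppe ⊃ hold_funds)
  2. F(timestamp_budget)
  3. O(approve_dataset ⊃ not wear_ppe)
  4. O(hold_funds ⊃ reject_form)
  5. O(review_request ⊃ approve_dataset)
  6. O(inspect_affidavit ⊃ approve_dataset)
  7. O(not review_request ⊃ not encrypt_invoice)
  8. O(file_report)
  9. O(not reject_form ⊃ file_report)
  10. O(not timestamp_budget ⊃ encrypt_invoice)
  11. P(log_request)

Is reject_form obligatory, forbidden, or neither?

Premise 2, F(timestamp_budget), is equivalent to O(not timestamp_budget).
Premise 10 is O(not timestamp_budget ⊃ encrypt_invoice); since O(not timestamp_budget), deontic closure gives O(encrypt_invoice).
Premise 7 is O(not review_request ⊃ not encrypt_invoice); contrapositively O(encrypt_invoice ⊃ review_request). Since O(encrypt_invoice) holds, K gives O(review_request).
Premise 5 is O(review_request ⊃ approve_dataset); since O(review_request), deontic closure gives O(approve_dataset).
Premise 3 is O(approve_dataset ⊃ not wear_ppe); since O(approve_dataset), deontic closure gives O(not wear_ppe).
Applying K to premise 1 (O(not wear_ppe ⊃ hold_funds)) and O(not wear_ppe) yields O(hold_funds).
From O(hold_funds) and premise 4, O(hold_funds ⊃ reject_form), we obtain O(reject_form).
Premises 6, 8, 9, 11 do not contribute to this derivation.
Hence reject_form is obligatory.

Obligatory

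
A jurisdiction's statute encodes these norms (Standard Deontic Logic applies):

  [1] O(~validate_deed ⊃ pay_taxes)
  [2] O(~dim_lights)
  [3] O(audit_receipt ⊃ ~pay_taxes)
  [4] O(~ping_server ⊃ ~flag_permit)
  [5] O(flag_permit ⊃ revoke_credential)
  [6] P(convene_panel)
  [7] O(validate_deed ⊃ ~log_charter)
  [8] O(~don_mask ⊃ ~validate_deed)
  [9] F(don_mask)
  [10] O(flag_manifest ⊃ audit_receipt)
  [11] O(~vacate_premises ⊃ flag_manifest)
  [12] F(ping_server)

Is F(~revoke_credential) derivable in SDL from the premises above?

No

Premise 5 is O(flag_permit ⊃ revoke_credential), but O(flag_permit) is not derivable from the premises, so it does not yield O(revoke_credential).
No other premise forces O(revoke_credential). An ideal world satisfying every premise can still have ~revoke_credential true, so F(~revoke_credential) is not derivable.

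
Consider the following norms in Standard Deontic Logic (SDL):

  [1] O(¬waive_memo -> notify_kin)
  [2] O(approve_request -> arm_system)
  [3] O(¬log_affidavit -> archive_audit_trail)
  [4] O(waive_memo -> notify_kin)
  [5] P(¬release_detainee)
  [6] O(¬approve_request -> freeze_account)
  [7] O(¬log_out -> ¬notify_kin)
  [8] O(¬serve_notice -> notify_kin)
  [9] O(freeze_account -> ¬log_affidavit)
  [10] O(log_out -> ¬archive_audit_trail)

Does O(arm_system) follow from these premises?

Yes

Premises 4 and 1 are O(waive_memo -> notify_kin) and O(¬waive_memo -> notify_kin); every ideal world satisfies waive_memo or ¬waive_memo, so in either case notify_kin holds — hence O(notify_kin).
Premise 7 is O(¬log_out -> ¬notify_kin); contrapositively O(notify_kin -> log_out). Since O(notify_kin) holds, K gives O(log_out).
Premise 10 is O(log_out -> ¬archive_audit_trail); since O(log_out), deontic closure gives O(¬archive_audit_trail).
Premise 3, O(¬log_affidavit -> archive_audit_trail), contraposes to O(¬archive_audit_trail -> log_affidavit); with O(¬archive_audit_trail) we get O(log_affidavit).
Premise 9 is O(freeze_account -> ¬log_affidavit); contrapositively O(log_affidavit -> ¬freeze_account). Since O(log_affidavit) holds, K gives O(¬freeze_account).
Premise 6, O(¬approve_request -> freeze_account), contraposes to O(¬freeze_account -> approve_request); with O(¬freeze_account) we get O(approve_request).
Premise 2 is O(approve_request -> arm_system); since O(approve_request), deontic closure gives O(arm_system).
Premises 5, 8 do not contribute to this derivation.
So O(arm_system) follows.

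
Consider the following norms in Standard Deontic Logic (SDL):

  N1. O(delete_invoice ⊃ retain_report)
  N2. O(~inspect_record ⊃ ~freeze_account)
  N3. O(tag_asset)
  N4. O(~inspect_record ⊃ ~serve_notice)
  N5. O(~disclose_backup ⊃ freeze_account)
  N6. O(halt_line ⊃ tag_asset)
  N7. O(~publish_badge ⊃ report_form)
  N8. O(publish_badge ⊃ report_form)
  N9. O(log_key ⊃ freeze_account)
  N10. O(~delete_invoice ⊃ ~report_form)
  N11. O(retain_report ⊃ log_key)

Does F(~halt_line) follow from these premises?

Premise 6 is O(halt_line ⊃ tag_asset); even if O(tag_asset) held, inferring O(halt_line) would be affirming the consequent — invalid.
No other premise forces O(halt_line). An ideal world satisfying every premise can still have ~halt_line true, so F(~halt_line) is not derivable.

No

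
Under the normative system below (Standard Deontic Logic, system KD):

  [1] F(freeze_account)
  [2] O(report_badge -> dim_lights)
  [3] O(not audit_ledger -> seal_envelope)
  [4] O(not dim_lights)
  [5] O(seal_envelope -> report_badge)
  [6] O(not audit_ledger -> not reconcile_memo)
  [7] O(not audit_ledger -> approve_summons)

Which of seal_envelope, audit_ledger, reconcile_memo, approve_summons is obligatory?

Premise 4 gives O(not dim_lights).
Premise 2, O(report_badge -> dim_lights), contraposes to O(not dim_lights -> not report_badge); with O(not dim_lights) we get O(not report_badge).
Premise 5, O(seal_envelope -> report_badge), contraposes to O(not report_badge -> not seal_envelope); with O(not report_badge) we get O(not seal_envelope).
Premise 3 is O(not audit_ledger -> seal_envelope); contrapositively O(not seal_envelope -> audit_ledger). Since O(not seal_envelope) holds, K gives O(audit_ledger).
So O(audit_ledger) holds — audit_ledger is obligatory. None of the other listed options is made obligatory by any chain of premises.

audit_ledger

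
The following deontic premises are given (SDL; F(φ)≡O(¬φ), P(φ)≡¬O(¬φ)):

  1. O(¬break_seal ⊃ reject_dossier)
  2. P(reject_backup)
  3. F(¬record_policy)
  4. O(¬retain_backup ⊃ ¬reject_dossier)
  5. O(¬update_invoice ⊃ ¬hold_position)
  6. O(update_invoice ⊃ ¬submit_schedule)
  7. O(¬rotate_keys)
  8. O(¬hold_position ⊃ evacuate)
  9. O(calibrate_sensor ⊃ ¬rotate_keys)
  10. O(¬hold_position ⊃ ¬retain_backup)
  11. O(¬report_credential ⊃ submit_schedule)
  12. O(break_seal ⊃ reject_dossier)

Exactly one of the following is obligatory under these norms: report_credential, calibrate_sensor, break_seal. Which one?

Premises 1 and 12 cover both cases: O(¬break_seal ⊃ reject_dossier) and O(break_seal ⊃ reject_dossier). Since ¬break_seal ∨ break_seal is a tautology, O(reject_dossier) follows.
The contrapositive of premise 4 (O(¬retain_backup ⊃ ¬reject_dossier)) is O(reject_dossier ⊃ retain_backup), and O(reject_dossier) is already established, so O(retain_backup).
Premise 10 is O(¬hold_position ⊃ ¬retain_backup); contrapositively O(retain_backup ⊃ hold_position). Since O(retain_backup) holds, K gives O(hold_position).
The contrapositive of premise 5 (O(¬update_invoice ⊃ ¬hold_position)) is O(hold_position ⊃ update_invoice), and O(hold_position) is already established, so O(update_invoice).
With premise 6, O(update_invoice ⊃ ¬submit_schedule), the K-axiom yields O(¬submit_schedule).
The contrapositive of premise 11 (O(¬report_credential ⊃ submit_schedule)) is O(¬submit_schedule ⊃ report_credential), and O(¬submit_schedule) is already established, so O(report_credential).
So O(report_credential) holds — report_credential is obligatory. None of the other listed options is made obligatory by any chain of premises.

report_credential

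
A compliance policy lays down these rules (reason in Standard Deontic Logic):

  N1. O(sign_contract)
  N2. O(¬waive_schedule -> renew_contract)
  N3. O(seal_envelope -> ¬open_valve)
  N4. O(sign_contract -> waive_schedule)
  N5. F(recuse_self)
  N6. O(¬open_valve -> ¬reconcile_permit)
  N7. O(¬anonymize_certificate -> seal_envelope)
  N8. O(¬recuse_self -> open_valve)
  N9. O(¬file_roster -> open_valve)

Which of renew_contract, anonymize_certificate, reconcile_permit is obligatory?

anonymize_certificate

Premise 5, F(recuse_self), is equivalent to O(¬recuse_self).
Applying K to premise 8 (O(¬recuse_self -> open_valve)) and O(¬recuse_self) yields O(open_valve).
Premise 3, O(seal_envelope -> ¬open_valve), contraposes to O(open_valve -> ¬seal_envelope); with O(open_valve) we get O(¬seal_envelope).
Premise 7, O(¬anonymize_certificate -> seal_envelope), contraposes to O(¬seal_envelope -> anonymize_certificate); with O(¬seal_envelope) we get O(anonymize_certificate).
So O(anonymize_certificate) holds — anonymize_certificate is obligatory. None of the other listed options is made obligatory by any chain of premises.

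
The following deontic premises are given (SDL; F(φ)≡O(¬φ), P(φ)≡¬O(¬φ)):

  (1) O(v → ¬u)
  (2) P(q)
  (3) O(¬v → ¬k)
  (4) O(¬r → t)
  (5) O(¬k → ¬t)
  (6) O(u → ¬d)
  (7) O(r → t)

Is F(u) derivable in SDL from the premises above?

Yes

Premises 7 and 4 cover both cases: O(r → t) and O(¬r → t). Since r ∨ ¬r is a tautology, O(t) follows.
Premise 5, O(¬k → ¬t), contraposes to O(t → k); with O(t) we get O(k).
The contrapositive of premise 3 (O(¬v → ¬k)) is O(k → v), and O(k) is already established, so O(v).
From O(v) and premise 1, O(v → ¬u), we obtain O(¬u).
Premises 2, 6 do not contribute to this derivation.
So O(¬u) holds, i.e. F(u). The claim follows.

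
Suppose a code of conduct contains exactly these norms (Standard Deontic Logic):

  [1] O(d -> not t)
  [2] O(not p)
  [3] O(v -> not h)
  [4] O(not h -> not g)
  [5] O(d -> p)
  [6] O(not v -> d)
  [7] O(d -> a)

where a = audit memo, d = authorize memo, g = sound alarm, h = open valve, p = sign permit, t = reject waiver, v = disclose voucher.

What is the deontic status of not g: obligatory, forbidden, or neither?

Obligatory

Premise 2 states O(not p) outright.
The contrapositive of premise 5 (O(d -> p)) is O(not p -> not d), and O(not p) is already established, so O(not d).
The contrapositive of premise 6 (O(not v -> d)) is O(not d -> v), and O(not d) is already established, so O(v).
Applying K to premise 3 (O(v -> not h)) and O(v) yields O(not h).
Premise 4 is O(not h -> not g); since O(not h), deontic closure gives O(not g).
Premises 1, 7 do not contribute to this derivation.
Hence not g is obligatory.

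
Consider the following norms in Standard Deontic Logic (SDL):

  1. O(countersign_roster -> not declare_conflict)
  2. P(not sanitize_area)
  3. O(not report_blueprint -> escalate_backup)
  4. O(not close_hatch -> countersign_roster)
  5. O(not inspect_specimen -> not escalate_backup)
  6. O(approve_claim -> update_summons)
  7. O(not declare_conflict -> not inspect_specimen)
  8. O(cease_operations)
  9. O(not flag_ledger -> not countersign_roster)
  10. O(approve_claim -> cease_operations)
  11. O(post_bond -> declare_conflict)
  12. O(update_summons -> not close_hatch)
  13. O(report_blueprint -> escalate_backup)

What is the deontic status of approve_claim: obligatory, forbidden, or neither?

Forbidden

By case analysis on not report_blueprint: premise 3 gives O(not report_blueprint -> escalate_backup) and premise 13 gives O(report_blueprint -> escalate_backup), so O(escalate_backup) either way.
The contrapositive of premise 5 (O(not inspect_specimen -> not escalate_backup)) is O(escalate_backup -> inspect_specimen), and O(escalate_backup) is already established, so O(inspect_specimen).
Premise 7, O(not declare_conflict -> not inspect_specimen), contraposes to O(inspect_specimen -> declare_conflict); with O(inspect_specimen) we get O(declare_conflict).
The contrapositive of premise 1 (O(countersign_roster -> not declare_conflict)) is O(declare_conflict -> not countersign_roster), and O(declare_conflict) is already established, so O(not countersign_roster).
Premise 4, O(not close_hatch -> countersign_roster), contraposes to O(not countersign_roster -> close_hatch); with O(not countersign_roster) we get O(close_hatch).
The contrapositive of premise 12 (O(update_summons -> not close_hatch)) is O(close_hatch -> not update_summons), and O(close_hatch) is already established, so O(not update_summons).
The contrapositive of premise 6 (O(approve_claim -> update_summons)) is O(not update_summons -> not approve_claim), and O(not update_summons) is already established, so O(not approve_claim).
Premises 2, 8, 9, 10, 11 do not contribute to this derivation.
Thus O(not approve_claim), which is F(approve_claim): approve_claim is forbidden.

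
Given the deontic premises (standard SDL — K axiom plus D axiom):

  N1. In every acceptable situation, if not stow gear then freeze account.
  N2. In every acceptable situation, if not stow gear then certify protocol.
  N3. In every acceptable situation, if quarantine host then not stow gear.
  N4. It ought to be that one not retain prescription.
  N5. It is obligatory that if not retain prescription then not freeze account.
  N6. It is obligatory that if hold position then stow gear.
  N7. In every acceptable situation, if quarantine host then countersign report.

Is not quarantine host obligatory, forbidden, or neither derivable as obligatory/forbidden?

Premise 4 gives O(¬retain_prescription).
Premise 5 is O(¬retain_prescription → ¬freeze_account); since O(¬retain_prescription), deontic closure gives O(¬freeze_account).
The contrapositive of premise 1 (O(¬stow_gear → freeze_account)) is O(¬freeze_account → stow_gear), and O(¬freeze_account) is already established, so O(stow_gear).
The contrapositive of premise 3 (O(quarantine_host → ¬stow_gear)) is O(stow_gear → ¬quarantine_host), and O(stow_gear) is already established, so O(¬quarantine_host).
Premises 2, 6, 7 do not contribute to this derivation.
Hence ¬quarantine_host is obligatory.

Obligatory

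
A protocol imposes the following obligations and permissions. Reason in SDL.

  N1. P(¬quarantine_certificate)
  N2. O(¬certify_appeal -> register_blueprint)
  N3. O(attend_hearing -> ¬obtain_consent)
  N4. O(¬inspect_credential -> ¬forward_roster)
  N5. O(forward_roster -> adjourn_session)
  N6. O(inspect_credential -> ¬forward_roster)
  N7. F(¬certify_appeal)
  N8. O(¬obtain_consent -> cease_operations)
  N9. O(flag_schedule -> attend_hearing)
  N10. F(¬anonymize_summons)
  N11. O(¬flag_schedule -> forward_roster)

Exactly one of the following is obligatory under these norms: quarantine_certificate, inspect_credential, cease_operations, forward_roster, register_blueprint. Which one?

cease_operations

Premises 6 and 4 are O(inspect_credential -> ¬forward_roster) and O(¬inspect_credential -> ¬forward_roster); every ideal world satisfies inspect_credential or ¬inspect_credential, so in either case ¬forward_roster holds — hence O(¬forward_roster).
The contrapositive of premise 11 (O(¬flag_schedule -> forward_roster)) is O(¬forward_roster -> flag_schedule), and O(¬forward_roster) is already established, so O(flag_schedule).
With premise 9, O(flag_schedule -> attend_hearing), the K-axiom yields O(attend_hearing).
With premise 3, O(attend_hearing -> ¬obtain_consent), the K-axiom yields O(¬obtain_consent).
From O(¬obtain_consent) and premise 8, O(¬obtain_consent -> cease_operations), we obtain O(cease_operations).
So O(cease_operations) holds — cease_operations is obligatory. None of the other listed options is made obligatory by any chain of premises.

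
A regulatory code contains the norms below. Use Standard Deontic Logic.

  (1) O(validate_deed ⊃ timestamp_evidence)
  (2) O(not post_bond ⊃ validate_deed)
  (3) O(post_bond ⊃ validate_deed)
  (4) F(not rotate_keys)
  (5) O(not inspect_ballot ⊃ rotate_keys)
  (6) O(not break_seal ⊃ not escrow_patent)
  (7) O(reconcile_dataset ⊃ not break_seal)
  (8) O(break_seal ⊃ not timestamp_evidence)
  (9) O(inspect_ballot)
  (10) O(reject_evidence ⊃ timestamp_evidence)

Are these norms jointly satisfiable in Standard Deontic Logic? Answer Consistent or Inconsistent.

Consistent

Premise 5 is O(not inspect_ballot ⊃ rotate_keys); even if O(rotate_keys) held, inferring O(not inspect_ballot) would be affirming the consequent — invalid.
So O(not inspect_ballot) is not derivable, and the apparent clash with O(inspect_ballot) does not arise.
A world satisfying every obligation exists (e.g. break_seal=false, escrow_patent=false, inspect_ballot=true, post_bond=false, reconcile_dataset=false, reject_evidence=false, rotate_keys=true, timestamp_evidence=true, validate_deed=true); no atom is both obligatory and forbidden, so the set is consistent.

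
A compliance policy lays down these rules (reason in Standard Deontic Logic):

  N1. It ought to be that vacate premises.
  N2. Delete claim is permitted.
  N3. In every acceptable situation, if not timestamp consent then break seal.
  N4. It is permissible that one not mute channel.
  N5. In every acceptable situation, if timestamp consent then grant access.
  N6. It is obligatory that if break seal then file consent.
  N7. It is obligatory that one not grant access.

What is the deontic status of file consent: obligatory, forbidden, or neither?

From premise 7 we have O(¬grant_access).
The contrapositive of premise 5 (O(timestamp_consent → grant_access)) is O(¬grant_access → ¬timestamp_consent), and O(¬grant_access) is already established, so O(¬timestamp_consent).
From O(¬timestamp_consent) and premise 3, O(¬timestamp_consent → break_seal), we obtain O(break_seal).
Applying K to premise 6 (O(break_seal → file_consent)) and O(break_seal) yields O(file_consent).
Premises 1, 2, 4 do not contribute to this derivation.
Hence file_consent is obligatory.

Obligatory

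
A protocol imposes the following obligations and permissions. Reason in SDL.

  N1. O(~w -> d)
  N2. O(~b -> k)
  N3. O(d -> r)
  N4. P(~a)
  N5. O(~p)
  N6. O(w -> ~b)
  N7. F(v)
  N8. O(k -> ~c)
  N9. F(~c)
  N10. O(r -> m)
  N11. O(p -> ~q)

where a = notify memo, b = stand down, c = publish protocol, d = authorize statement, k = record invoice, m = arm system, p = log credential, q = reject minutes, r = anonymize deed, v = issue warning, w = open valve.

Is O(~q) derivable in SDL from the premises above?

No

Premise 11 is O(p -> ~q), but O(p) is not derivable from the premises, so it does not yield O(~q).
No other premise forces O(~q). An ideal world satisfying every premise can still have ~q false, so O(~q) is not derivable.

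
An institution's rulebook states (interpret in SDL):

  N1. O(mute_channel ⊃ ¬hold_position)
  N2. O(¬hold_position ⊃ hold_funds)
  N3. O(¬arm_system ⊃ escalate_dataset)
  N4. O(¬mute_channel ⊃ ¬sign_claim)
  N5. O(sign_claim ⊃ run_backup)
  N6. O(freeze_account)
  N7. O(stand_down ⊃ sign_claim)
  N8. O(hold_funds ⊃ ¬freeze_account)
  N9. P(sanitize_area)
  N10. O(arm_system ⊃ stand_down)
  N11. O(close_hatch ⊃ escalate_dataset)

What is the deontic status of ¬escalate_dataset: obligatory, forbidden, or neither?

From premise 6 we have O(freeze_account).
The contrapositive of premise 8 (O(hold_funds ⊃ ¬freeze_account)) is O(freeze_account ⊃ ¬hold_funds), and O(freeze_account) is already established, so O(¬hold_funds).
Premise 2, O(¬hold_position ⊃ hold_funds), contraposes to O(¬hold_funds ⊃ hold_position); with O(¬hold_funds) we get O(hold_position).
Premise 1 is O(mute_channel ⊃ ¬hold_position); contrapositively O(hold_position ⊃ ¬mute_channel). Since O(hold_position) holds, K gives O(¬mute_channel).
From O(¬mute_channel) and premise 4, O(¬mute_channel ⊃ ¬sign_claim), we obtain O(¬sign_claim).
Premise 7 is O(stand_down ⊃ sign_claim); contrapositively O(¬sign_claim ⊃ ¬stand_down). Since O(¬sign_claim) holds, K gives O(¬stand_down).
Premise 10 is O(arm_system ⊃ stand_down); contrapositively O(¬stand_down ⊃ ¬arm_system). Since O(¬stand_down) holds, K gives O(¬arm_system).
From O(¬arm_system) and premise 3, O(¬arm_system ⊃ escalate_dataset), we obtain O(escalate_dataset).
Premises 5, 9, 11 do not contribute to this derivation.
Thus O(escalate_dataset), which is F(¬escalate_dataset): ¬escalate_dataset is forbidden.

Forbidden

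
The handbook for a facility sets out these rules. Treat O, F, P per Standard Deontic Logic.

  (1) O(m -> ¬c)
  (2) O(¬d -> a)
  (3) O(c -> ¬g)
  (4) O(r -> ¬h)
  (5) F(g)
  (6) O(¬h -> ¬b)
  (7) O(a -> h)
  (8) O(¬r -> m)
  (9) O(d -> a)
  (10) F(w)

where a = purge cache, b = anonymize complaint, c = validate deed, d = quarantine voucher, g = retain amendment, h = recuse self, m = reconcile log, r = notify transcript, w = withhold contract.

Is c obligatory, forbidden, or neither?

Forbidden

By case analysis on ¬d: premise 2 gives O(¬d -> a) and premise 9 gives O(d -> a), so O(a) either way.
Applying K to premise 7 (O(a -> h)) and O(a) yields O(h).
Premise 4, O(r -> ¬h), contraposes to O(h -> ¬r); with O(h) we get O(¬r).
Premise 8 is O(¬r -> m); since O(¬r), deontic closure gives O(m).
Applying K to premise 1 (O(m -> ¬c)) and O(m) yields O(¬c).
Premises 3, 5, 6, 10 do not contribute to this derivation.
Thus O(¬c), which is F(c): c is forbidden.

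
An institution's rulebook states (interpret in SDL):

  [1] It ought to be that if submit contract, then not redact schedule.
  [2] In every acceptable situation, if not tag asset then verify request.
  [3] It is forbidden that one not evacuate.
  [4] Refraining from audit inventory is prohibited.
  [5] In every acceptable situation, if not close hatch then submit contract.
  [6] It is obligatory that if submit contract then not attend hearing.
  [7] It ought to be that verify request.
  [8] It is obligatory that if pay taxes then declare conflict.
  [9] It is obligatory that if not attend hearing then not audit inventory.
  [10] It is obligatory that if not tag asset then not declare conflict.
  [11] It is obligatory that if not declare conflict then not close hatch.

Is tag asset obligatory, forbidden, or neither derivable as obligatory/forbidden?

F(¬audit_inventory) at premise 4 means O(audit_inventory).
Premise 9 is O(¬attend_hearing → ¬audit_inventory); contrapositively O(audit_inventory → attend_hearing). Since O(audit_inventory) holds, K gives O(attend_hearing).
Premise 6, O(submit_contract → ¬attend_hearing), contraposes to O(attend_hearing → ¬submit_contract); with O(attend_hearing) we get O(¬submit_contract).
Premise 5 is O(¬close_hatch → submit_contract); contrapositively O(¬submit_contract → close_hatch). Since O(¬submit_contract) holds, K gives O(close_hatch).
Premise 11 is O(¬declare_conflict → ¬close_hatch); contrapositively O(close_hatch → declare_conflict). Since O(close_hatch) holds, K gives O(declare_conflict).
Premise 10 is O(¬tag_asset → ¬declare_conflict); contrapositively O(declare_conflict → tag_asset). Since O(declare_conflict) holds, K gives O(tag_asset).
Premises 1, 2, 3, 7, 8 do not contribute to this derivation.
Hence tag_asset is obligatory.

Obligatory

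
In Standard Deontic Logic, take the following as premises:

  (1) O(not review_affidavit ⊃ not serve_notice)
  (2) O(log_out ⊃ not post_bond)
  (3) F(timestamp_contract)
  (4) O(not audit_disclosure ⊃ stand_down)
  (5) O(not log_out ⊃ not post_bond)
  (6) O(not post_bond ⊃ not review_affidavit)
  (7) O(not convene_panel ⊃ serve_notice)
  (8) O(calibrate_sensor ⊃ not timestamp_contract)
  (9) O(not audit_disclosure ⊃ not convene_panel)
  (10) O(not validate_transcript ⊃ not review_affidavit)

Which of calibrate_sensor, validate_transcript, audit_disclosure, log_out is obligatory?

Premises 5 and 2 are O(not log_out ⊃ not post_bond) and O(log_out ⊃ not post_bond); every ideal world satisfies not log_out or log_out, so in either case not post_bond holds — hence O(not post_bond).
Premise 6 is O(not post_bond ⊃ not review_affidavit); since O(not post_bond), deontic closure gives O(not review_affidavit).
Applying K to premise 1 (O(not review_affidavit ⊃ not serve_notice)) and O(not review_affidavit) yields O(not serve_notice).
The contrapositive of premise 7 (O(not convene_panel ⊃ serve_notice)) is O(not serve_notice ⊃ convene_panel), and O(not serve_notice) is already established, so O(convene_panel).
The contrapositive of premise 9 (O(not audit_disclosure ⊃ not convene_panel)) is O(convene_panel ⊃ audit_disclosure), and O(convene_panel) is already established, so O(audit_disclosure).
So O(audit_disclosure) holds — audit_disclosure is obligatory. None of the other listed options is made obligatory by any chain of premises.

audit_disclosure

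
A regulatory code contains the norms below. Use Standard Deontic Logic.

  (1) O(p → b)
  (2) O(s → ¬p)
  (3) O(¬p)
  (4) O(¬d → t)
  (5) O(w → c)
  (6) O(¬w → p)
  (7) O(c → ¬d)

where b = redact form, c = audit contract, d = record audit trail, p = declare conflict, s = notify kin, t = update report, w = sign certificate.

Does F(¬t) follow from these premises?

Yes

Premise 3 states O(¬p) outright.
Premise 6, O(¬w → p), contraposes to O(¬p → w); with O(¬p) we get O(w).
Premise 5 is O(w → c); since O(w), deontic closure gives O(c).
From O(c) and premise 7, O(c → ¬d), we obtain O(¬d).
With premise 4, O(¬d → t), the K-axiom yields O(t).
Premises 1, 2 do not contribute to this derivation.
So O(t) holds, i.e. F(¬t). The claim follows.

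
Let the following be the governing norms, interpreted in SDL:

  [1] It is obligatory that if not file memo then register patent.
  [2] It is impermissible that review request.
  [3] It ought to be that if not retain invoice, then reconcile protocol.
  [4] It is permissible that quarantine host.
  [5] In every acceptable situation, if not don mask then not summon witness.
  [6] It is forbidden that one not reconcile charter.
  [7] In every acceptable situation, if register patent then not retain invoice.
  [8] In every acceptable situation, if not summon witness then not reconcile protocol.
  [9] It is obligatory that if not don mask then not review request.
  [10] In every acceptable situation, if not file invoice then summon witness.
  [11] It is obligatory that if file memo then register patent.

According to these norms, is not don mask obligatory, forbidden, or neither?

By case analysis on ¬file_memo: premise 1 gives O(¬file_memo → register_patent) and premise 11 gives O(file_memo → register_patent), so O(register_patent) either way.
Applying K to premise 7 (O(register_patent → ¬retain_invoice)) and O(register_patent) yields O(¬retain_invoice).
Applying K to premise 3 (O(¬retain_invoice → reconcile_protocol)) and O(¬retain_invoice) yields O(reconcile_protocol).
Premise 8, O(¬summon_witness → ¬reconcile_protocol), contraposes to O(reconcile_protocol → summon_witness); with O(reconcile_protocol) we get O(summon_witness).
Premise 5, O(¬don_mask → ¬summon_witness), contraposes to O(summon_witness → don_mask); with O(summon_witness) we get O(don_mask).
Premises 2, 4, 6, 9, 10 do not contribute to this derivation.
Thus O(don_mask), which is F(¬don_mask): ¬don_mask is forbidden.

Forbidden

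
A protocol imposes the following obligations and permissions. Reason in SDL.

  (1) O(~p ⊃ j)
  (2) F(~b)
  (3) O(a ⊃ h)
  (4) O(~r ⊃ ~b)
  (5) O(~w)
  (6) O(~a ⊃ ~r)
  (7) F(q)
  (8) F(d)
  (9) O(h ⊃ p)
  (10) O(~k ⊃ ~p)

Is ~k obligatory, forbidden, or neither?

Forbidden

Premise 2, F(~b), is equivalent to O(b).
Premise 4, O(~r ⊃ ~b), contraposes to O(b ⊃ r); with O(b) we get O(r).
The contrapositive of premise 6 (O(~a ⊃ ~r)) is O(r ⊃ a), and O(r) is already established, so O(a).
With premise 3, O(a ⊃ h), the K-axiom yields O(h).
Premise 9 is O(h ⊃ p); since O(h), deontic closure gives O(p).
Premise 10 is O(~k ⊃ ~p); contrapositively O(p ⊃ k). Since O(p) holds, K gives O(k).
Premises 1, 5, 7, 8 do not contribute to this derivation.
Thus O(k), which is F(~k): ~k is forbidden.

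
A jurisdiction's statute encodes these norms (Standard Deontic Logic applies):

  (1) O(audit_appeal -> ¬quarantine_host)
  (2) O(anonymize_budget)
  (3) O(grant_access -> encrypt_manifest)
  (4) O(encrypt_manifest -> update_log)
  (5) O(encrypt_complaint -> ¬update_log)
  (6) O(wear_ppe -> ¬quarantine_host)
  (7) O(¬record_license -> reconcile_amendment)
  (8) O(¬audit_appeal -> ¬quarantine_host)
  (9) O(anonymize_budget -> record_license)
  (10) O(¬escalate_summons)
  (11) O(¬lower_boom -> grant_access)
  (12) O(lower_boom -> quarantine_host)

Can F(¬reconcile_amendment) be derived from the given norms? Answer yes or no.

No

Premise 7 is O(¬record_license -> reconcile_amendment), but O(¬record_license) is not derivable from the premises, so it does not yield O(reconcile_amendment).
No other premise forces O(reconcile_amendment). An ideal world satisfying every premise can still have ¬reconcile_amendment true, so F(¬reconcile_amendment) is not derivable.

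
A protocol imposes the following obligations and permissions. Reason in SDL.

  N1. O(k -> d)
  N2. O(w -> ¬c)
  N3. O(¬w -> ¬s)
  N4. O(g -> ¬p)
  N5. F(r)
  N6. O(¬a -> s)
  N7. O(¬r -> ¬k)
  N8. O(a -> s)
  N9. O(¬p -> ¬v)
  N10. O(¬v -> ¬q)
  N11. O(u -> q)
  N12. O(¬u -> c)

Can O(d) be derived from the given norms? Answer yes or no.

No

Premise 1 is O(k -> d), but O(k) is not derivable from the premises, so it does not yield O(d).
No other premise forces O(d). An ideal world satisfying every premise can still have d false, so O(d) is not derivable.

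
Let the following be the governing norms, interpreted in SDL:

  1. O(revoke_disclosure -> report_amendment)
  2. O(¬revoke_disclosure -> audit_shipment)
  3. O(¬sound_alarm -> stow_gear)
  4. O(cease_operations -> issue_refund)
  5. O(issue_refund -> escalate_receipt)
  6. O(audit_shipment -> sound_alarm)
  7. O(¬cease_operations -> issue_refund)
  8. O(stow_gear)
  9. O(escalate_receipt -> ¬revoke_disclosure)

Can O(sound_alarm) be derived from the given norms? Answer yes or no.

Yes

Premises 4 and 7 are O(cease_operations -> issue_refund) and O(¬cease_operations -> issue_refund); every ideal world satisfies cease_operations or ¬cease_operations, so in either case issue_refund holds — hence O(issue_refund).
Applying K to premise 5 (O(issue_refund -> escalate_receipt)) and O(issue_refund) yields O(escalate_receipt).
From O(escalate_receipt) and premise 9, O(escalate_receipt -> ¬revoke_disclosure), we obtain O(¬revoke_disclosure).
Premise 2 is O(¬revoke_disclosure -> audit_shipment); since O(¬revoke_disclosure), deontic closure gives O(audit_shipment).
Premise 6 is O(audit_shipment -> sound_alarm); since O(audit_shipment), deontic closure gives O(sound_alarm).
Premises 1, 3, 8 do not contribute to this derivation.
So O(sound_alarm) follows.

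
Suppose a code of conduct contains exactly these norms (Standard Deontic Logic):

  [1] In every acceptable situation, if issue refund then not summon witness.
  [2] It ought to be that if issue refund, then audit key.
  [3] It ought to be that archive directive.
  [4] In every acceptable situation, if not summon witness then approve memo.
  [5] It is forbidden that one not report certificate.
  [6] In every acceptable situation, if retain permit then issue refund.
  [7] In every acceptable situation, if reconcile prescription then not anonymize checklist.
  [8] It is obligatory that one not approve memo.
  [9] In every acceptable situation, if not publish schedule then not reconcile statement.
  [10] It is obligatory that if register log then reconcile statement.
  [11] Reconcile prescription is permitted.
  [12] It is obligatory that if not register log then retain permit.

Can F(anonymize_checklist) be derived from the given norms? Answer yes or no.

Premise 7 is O(reconcile_prescription → ¬anonymize_checklist), but O(reconcile_prescription) is not derivable from the premises (the permission P(reconcile_prescription) asserts only ¬O(¬reconcile_prescription), not O(reconcile_prescription)), so it does not yield O(¬anonymize_checklist).
No other premise forces O(¬anonymize_checklist). An ideal world satisfying every premise can still have anonymize_checklist true, so F(anonymize_checklist) is not derivable.

No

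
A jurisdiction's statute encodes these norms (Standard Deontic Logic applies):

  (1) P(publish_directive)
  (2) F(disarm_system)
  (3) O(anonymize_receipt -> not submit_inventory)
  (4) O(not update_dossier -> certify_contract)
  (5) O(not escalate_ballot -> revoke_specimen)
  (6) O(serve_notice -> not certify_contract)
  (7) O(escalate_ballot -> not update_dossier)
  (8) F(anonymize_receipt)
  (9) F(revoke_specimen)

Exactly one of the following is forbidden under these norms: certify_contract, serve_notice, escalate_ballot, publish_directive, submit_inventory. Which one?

serve_notice

Premise 9, F(revoke_specimen), is equivalent to O(not revoke_specimen).
The contrapositive of premise 5 (O(not escalate_ballot -> revoke_specimen)) is O(not revoke_specimen -> escalate_ballot), and O(not revoke_specimen) is already established, so O(escalate_ballot).
Premise 7 is O(escalate_ballot -> not update_dossier); since O(escalate_ballot), deontic closure gives O(not update_dossier).
From O(not update_dossier) and premise 4, O(not update_dossier -> certify_contract), we obtain O(certify_contract).
Premise 6, O(serve_notice -> not certify_contract), contraposes to O(certify_contract -> not serve_notice); with O(certify_contract) we get O(not serve_notice).
So O(not serve_notice) holds, i.e. serve_notice is forbidden. None of the other listed options is forbidden under the premises.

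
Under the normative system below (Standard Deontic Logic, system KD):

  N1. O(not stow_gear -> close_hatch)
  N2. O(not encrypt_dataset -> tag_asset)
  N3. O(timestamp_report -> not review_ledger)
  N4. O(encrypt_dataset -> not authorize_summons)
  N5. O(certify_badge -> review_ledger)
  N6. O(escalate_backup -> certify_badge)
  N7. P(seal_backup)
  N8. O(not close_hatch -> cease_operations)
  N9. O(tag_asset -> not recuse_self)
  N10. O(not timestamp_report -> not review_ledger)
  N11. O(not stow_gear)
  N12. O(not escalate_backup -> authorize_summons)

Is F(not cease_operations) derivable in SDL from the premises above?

Premise 8 is O(not close_hatch -> cease_operations), but O(not close_hatch) is not derivable from the premises, so it does not yield O(cease_operations).
No other premise forces O(cease_operations). An ideal world satisfying every premise can still have not cease_operations true, so F(not cease_operations) is not derivable.

No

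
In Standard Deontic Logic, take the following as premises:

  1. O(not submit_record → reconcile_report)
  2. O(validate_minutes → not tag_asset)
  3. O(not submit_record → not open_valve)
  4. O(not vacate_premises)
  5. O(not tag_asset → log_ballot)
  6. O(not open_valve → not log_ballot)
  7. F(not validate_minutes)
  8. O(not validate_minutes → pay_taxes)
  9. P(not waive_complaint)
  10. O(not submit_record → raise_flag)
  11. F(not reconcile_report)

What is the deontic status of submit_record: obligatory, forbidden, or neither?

Obligatory

Premise 7, F(not validate_minutes), is equivalent to O(validate_minutes).
Applying K to premise 2 (O(validate_minutes → not tag_asset)) and O(validate_minutes) yields O(not tag_asset).
Applying K to premise 5 (O(not tag_asset → log_ballot)) and O(not tag_asset) yields O(log_ballot).
Premise 6, O(not open_valve → not log_ballot), contraposes to O(log_ballot → open_valve); with O(log_ballot) we get O(open_valve).
The contrapositive of premise 3 (O(not submit_record → not open_valve)) is O(open_valve → submit_record), and O(open_valve) is already established, so O(submit_record).
Premises 1, 4, 8, 9, 10, 11 do not contribute to this derivation.
Hence submit_record is obligatory.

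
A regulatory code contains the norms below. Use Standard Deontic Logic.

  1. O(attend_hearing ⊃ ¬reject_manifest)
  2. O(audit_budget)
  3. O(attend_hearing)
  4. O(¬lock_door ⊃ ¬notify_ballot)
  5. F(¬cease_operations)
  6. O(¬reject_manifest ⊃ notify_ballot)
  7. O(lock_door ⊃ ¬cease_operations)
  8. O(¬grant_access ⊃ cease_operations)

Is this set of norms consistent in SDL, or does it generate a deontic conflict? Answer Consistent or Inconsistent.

Premise 5, F(¬cease_operations), is equivalent to O(cease_operations).
Premise 7, O(lock_door ⊃ ¬cease_operations), contraposes to O(cease_operations ⊃ ¬lock_door); with O(cease_operations) we get O(¬lock_door).
Premise 4 is O(¬lock_door ⊃ ¬notify_ballot); since O(¬lock_door), deontic closure gives O(¬notify_ballot).
Premise 6 is O(¬reject_manifest ⊃ notify_ballot); contrapositively O(¬notify_ballot ⊃ reject_manifest). Since O(¬notify_ballot) holds, K gives O(reject_manifest).
Premise 1, O(attend_hearing ⊃ ¬reject_manifest), contraposes to O(reject_manifest ⊃ ¬attend_hearing); with O(reject_manifest) we get O(¬attend_hearing).
Yet premise 3 states O(attend_hearing).
We now have both O(¬attend_hearing) and O(attend_hearing) — attend_hearing is simultaneously obligatory and forbidden, violating the D-axiom.

Inconsistent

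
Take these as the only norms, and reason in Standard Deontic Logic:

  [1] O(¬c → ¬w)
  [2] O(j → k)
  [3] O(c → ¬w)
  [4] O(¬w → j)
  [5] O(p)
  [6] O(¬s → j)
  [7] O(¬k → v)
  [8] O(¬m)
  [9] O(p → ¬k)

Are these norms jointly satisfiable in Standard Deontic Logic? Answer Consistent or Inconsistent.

By case analysis on ¬c: premise 1 gives O(¬c → ¬w) and premise 3 gives O(c → ¬w), so O(¬w) either way.
From O(¬w) and premise 4, O(¬w → j), we obtain O(j).
From O(j) and premise 2, O(j → k), we obtain O(k).
Premise 9, O(p → ¬k), contraposes to O(k → ¬p); with O(k) we get O(¬p).
However, premise 5 gives O(p).
We now have both O(¬p) and O(p) — p is simultaneously obligatory and forbidden, violating the D-axiom.

Inconsistent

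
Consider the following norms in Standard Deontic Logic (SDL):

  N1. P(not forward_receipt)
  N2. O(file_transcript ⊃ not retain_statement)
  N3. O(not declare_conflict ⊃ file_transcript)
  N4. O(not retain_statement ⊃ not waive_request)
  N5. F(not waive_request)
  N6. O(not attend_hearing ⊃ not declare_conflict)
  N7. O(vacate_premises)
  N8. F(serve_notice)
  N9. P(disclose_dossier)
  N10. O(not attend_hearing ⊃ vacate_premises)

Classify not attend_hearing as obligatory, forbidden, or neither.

Premise 5 is F(not waive_request), i.e. O(waive_request).
Premise 4, O(not retain_statement ⊃ not waive_request), contraposes to O(waive_request ⊃ retain_statement); with O(waive_request) we get O(retain_statement).
Premise 2 is O(file_transcript ⊃ not retain_statement); contrapositively O(retain_statement ⊃ not file_transcript). Since O(retain_statement) holds, K gives O(not file_transcript).
The contrapositive of premise 3 (O(not declare_conflict ⊃ file_transcript)) is O(not file_transcript ⊃ declare_conflict), and O(not file_transcript) is already established, so O(declare_conflict).
The contrapositive of premise 6 (O(not attend_hearing ⊃ not declare_conflict)) is O(declare_conflict ⊃ attend_hearing), and O(declare_conflict) is already established, so O(attend_hearing).
Premises 1, 7, 8, 9, 10 do not contribute to this derivation.
Thus O(attend_hearing), which is F(not attend_hearing): not attend_hearing is forbidden.

Forbidden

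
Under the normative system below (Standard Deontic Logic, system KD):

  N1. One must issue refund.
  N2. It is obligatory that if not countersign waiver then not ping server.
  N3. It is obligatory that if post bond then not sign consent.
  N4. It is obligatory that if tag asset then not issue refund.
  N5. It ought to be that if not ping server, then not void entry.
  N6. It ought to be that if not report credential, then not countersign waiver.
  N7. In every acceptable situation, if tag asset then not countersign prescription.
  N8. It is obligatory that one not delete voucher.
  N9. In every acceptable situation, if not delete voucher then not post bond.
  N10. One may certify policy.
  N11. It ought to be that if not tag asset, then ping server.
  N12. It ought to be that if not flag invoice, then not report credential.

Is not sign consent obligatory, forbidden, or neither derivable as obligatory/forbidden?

Neither

Premise 3 is O(post_bond → ¬sign_consent), but O(post_bond) is not derivable from the premises, so it does not yield O(¬sign_consent).
No premise or chain of K-axiom applications forces O(¬sign_consent), and none forces O(sign_consent). So ¬sign_consent is neither obligatory nor forbidden under these norms.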